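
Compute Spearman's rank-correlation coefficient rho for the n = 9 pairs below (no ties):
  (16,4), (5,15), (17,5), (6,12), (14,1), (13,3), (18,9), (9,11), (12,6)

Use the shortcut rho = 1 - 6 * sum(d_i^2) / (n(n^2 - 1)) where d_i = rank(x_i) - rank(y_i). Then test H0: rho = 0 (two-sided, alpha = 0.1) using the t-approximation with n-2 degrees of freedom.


Step 1: Rank x and y separately (midranks; no ties here).
rank(x): 16->7, 5->1, 17->8, 6->2, 14->6, 13->5, 18->9, 9->3, 12->4
rank(y): 4->3, 15->9, 5->4, 12->8, 1->1, 3->2, 9->6, 11->7, 6->5
Step 2: d_i = R_x(i) - R_y(i); compute d_i^2.
  (7-3)^2=16, (1-9)^2=64, (8-4)^2=16, (2-8)^2=36, (6-1)^2=25, (5-2)^2=9, (9-6)^2=9, (3-7)^2=16, (4-5)^2=1
sum(d^2) = 192.
Step 3: rho = 1 - 6*192 / (9*(9^2 - 1)) = 1 - 1152/720 = -0.600000.
Step 4: Under H0, t = rho * sqrt((n-2)/(1-rho^2)) = -1.9843 ~ t(7).
Step 5: Two-sided p-value from the t-distribution with 7 df = 0.087623.
Step 6: alpha = 0.1. reject H0.

rho = -0.6000, p = 0.087623, reject H0 at alpha = 0.1.


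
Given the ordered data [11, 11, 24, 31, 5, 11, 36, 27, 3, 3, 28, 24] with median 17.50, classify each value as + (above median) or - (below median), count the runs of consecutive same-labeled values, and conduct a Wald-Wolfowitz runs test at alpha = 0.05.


Step 1: Compute median = 17.50; label A = above, B = below.
Labels in order: BBAABBAABBAA  (n_A = 6, n_B = 6)
Step 2: Count runs R = 6.
Step 3: Under H0 (random ordering), E[R] = 2*n_A*n_B/(n_A+n_B) + 1 = 2*6*6/12 + 1 = 7.0000.
        Var[R] = 2*n_A*n_B*(2*n_A*n_B - n_A - n_B) / ((n_A+n_B)^2 * (n_A+n_B-1)) = 4320/1584 = 2.7273.
        SD[R] = 1.6514.
Step 4: Continuity-corrected z = (R + 0.5 - E[R]) / SD[R] = (6 + 0.5 - 7.0000) / 1.6514 = -0.3028.
Step 5: Two-sided p-value via normal approximation = 2*(1 - Phi(|z|)) = 0.762069.
Step 6: alpha = 0.05. fail to reject H0.

R = 6, z = -0.3028, p = 0.762069, fail to reject H0.


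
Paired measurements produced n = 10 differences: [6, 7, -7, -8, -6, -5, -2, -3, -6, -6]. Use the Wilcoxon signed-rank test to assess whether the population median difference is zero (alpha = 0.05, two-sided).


Step 1: Drop any zero differences (none here) and take |d_i|.
|d| = [6, 7, 7, 8, 6, 5, 2, 3, 6, 6]
Step 2: Midrank |d_i| (ties get averaged ranks).
ranks: |6|->5.5, |7|->8.5, |7|->8.5, |8|->10, |6|->5.5, |5|->3, |2|->1, |3|->2, |6|->5.5, |6|->5.5
Step 3: Attach original signs; sum ranks with positive sign and with negative sign.
W+ = 5.5 + 8.5 = 14
W- = 8.5 + 10 + 5.5 + 3 + 1 + 2 + 5.5 + 5.5 = 41
(Check: W+ + W- = 55 should equal n(n+1)/2 = 55.)
Step 4: Test statistic W = min(W+, W-) = 14.
Step 5: Ties in |d|, so use the tie-corrected normal approximation.
        E[W] = n(n+1)/4 = 10*11/4 = 27.5.
        Tie groups: |d|=6 (t=4), |d|=7 (t=2); sum(t^3 - t) = 66.
        Var[W] = n(n+1)(2n+1)/24 - sum(t^3-t)/48 = 2310/24 - 66/48 = 94.875.
        z = (W - E[W]) / sqrt(Var[W]) = (14 - 27.5) / 9.7404 = -1.3860.
        Two-sided p = 2*Phi(z) = 0.165752.
Step 6: alpha = 0.05. fail to reject H0.

W+ = 14, W- = 41, W = min = 14, p = 0.165752, fail to reject H0.


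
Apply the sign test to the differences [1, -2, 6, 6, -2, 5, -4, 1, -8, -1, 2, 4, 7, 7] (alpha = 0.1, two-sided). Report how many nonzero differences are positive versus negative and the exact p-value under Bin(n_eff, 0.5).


Step 1: Discard zero differences. Original n = 14; n_eff = number of nonzero differences = 14.
Nonzero differences (with sign): +1, -2, +6, +6, -2, +5, -4, +1, -8, -1, +2, +4, +7, +7
Step 2: Count signs: positive = 9, negative = 5.
Step 3: Under H0: P(positive) = 0.5, so the number of positives S ~ Bin(14, 0.5).
Step 4: Two-sided exact p-value = sum of Bin(14,0.5) probabilities at or below the observed probability = 0.423950.
Step 5: alpha = 0.1. fail to reject H0.

n_eff = 14, pos = 9, neg = 5, p = 0.423950, fail to reject H0.


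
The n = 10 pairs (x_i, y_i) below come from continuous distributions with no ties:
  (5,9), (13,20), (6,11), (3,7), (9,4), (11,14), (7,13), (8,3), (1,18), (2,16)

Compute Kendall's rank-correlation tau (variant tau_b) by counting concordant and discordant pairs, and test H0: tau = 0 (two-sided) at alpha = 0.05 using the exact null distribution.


Step 1: Enumerate the 45 unordered pairs (i,j) with i<j and classify each by sign(x_j-x_i) * sign(y_j-y_i).
  (1,2):dx=+8,dy=+11->C; (1,3):dx=+1,dy=+2->C; (1,4):dx=-2,dy=-2->C; (1,5):dx=+4,dy=-5->D
  (1,6):dx=+6,dy=+5->C; (1,7):dx=+2,dy=+4->C; (1,8):dx=+3,dy=-6->D; (1,9):dx=-4,dy=+9->D
  (1,10):dx=-3,dy=+7->D; (2,3):dx=-7,dy=-9->C; (2,4):dx=-10,dy=-13->C; (2,5):dx=-4,dy=-16->C
  (2,6):dx=-2,dy=-6->C; (2,7):dx=-6,dy=-7->C; (2,8):dx=-5,dy=-17->C; (2,9):dx=-12,dy=-2->C
  (2,10):dx=-11,dy=-4->C; (3,4):dx=-3,dy=-4->C; (3,5):dx=+3,dy=-7->D; (3,6):dx=+5,dy=+3->C
  (3,7):dx=+1,dy=+2->C; (3,8):dx=+2,dy=-8->D; (3,9):dx=-5,dy=+7->D; (3,10):dx=-4,dy=+5->D
  (4,5):dx=+6,dy=-3->D; (4,6):dx=+8,dy=+7->C; (4,7):dx=+4,dy=+6->C; (4,8):dx=+5,dy=-4->D
  (4,9):dx=-2,dy=+11->D; (4,10):dx=-1,dy=+9->D; (5,6):dx=+2,dy=+10->C; (5,7):dx=-2,dy=+9->D
  (5,8):dx=-1,dy=-1->C; (5,9):dx=-8,dy=+14->D; (5,10):dx=-7,dy=+12->D; (6,7):dx=-4,dy=-1->C
  (6,8):dx=-3,dy=-11->C; (6,9):dx=-10,dy=+4->D; (6,10):dx=-9,dy=+2->D; (7,8):dx=+1,dy=-10->D
  (7,9):dx=-6,dy=+5->D; (7,10):dx=-5,dy=+3->D; (8,9):dx=-7,dy=+15->D; (8,10):dx=-6,dy=+13->D
  (9,10):dx=+1,dy=-2->D
Step 2: C = 22, D = 23, total pairs = 45.
Step 3: tau = (C - D)/(n(n-1)/2) = (22 - 23)/45 = -0.022222.
Step 4: Exact two-sided p-value (enumerate n! = 3628800 permutations of y under H0): p = 1.000000.
Step 5: alpha = 0.05. fail to reject H0.

tau_b = -0.0222 (C=22, D=23), p = 1.000000, fail to reject H0.


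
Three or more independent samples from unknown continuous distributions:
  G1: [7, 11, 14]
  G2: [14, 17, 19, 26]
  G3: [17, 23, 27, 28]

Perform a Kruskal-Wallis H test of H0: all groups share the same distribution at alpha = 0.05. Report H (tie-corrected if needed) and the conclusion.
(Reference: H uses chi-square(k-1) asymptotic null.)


Step 1: Combine all N = 11 observations and assign midranks.
sorted (value, group, rank): (7,G1,1), (11,G1,2), (14,G1,3.5), (14,G2,3.5), (17,G2,5.5), (17,G3,5.5), (19,G2,7), (23,G3,8), (26,G2,9), (27,G3,10), (28,G3,11)
Step 2: Sum ranks within each group.
R_1 = 6.5 (n_1 = 3)
R_2 = 25 (n_2 = 4)
R_3 = 34.5 (n_3 = 4)
Step 3: H = 12/(N(N+1)) * sum(R_i^2/n_i) - 3(N+1)
     = 12/(11*12) * (6.5^2/3 + 25^2/4 + 34.5^2/4) - 3*12
     = 0.090909 * 467.896 - 36
     = 6.535985.
Step 4: Ties present; correction factor C = 1 - 12/(11^3 - 11) = 0.990909. Corrected H = 6.535985 / 0.990909 = 6.595948.
Step 5: Under H0, H ~ chi^2(2); p-value = 0.036958.
Step 6: alpha = 0.05. reject H0.

H = 6.5959, df = 2, p = 0.036958, reject H0.


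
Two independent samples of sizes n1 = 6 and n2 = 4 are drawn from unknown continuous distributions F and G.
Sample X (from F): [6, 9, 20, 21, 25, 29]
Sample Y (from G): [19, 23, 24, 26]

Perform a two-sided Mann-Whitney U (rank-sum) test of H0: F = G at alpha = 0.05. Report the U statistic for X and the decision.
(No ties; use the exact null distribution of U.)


Step 1: Combine and sort all 10 observations; assign midranks.
sorted (value, group): (6,X), (9,X), (19,Y), (20,X), (21,X), (23,Y), (24,Y), (25,X), (26,Y), (29,X)
ranks: 6->1, 9->2, 19->3, 20->4, 21->5, 23->6, 24->7, 25->8, 26->9, 29->10
Step 2: Rank sum for X: R1 = 1 + 2 + 4 + 5 + 8 + 10 = 30.
Step 3: U_X = R1 - n1(n1+1)/2 = 30 - 6*7/2 = 30 - 21 = 9.
       U_Y = n1*n2 - U_X = 24 - 9 = 15.
Step 4: No ties, so the exact null distribution of U (based on enumerating the C(10,6) = 210 equally likely rank assignments) gives the two-sided p-value.
Step 5: p-value = 0.609524; compare to alpha = 0.05. fail to reject H0.

U_X = 9, p = 0.609524, fail to reject H0 at alpha = 0.05.


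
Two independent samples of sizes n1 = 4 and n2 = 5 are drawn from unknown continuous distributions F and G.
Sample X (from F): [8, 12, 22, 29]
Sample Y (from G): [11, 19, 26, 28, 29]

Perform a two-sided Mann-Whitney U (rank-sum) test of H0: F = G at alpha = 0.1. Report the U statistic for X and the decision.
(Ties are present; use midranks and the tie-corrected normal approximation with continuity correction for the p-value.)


Step 1: Combine and sort all 9 observations; assign midranks.
sorted (value, group): (8,X), (11,Y), (12,X), (19,Y), (22,X), (26,Y), (28,Y), (29,X), (29,Y)
ranks: 8->1, 11->2, 12->3, 19->4, 22->5, 26->6, 28->7, 29->8.5, 29->8.5
Step 2: Rank sum for X: R1 = 1 + 3 + 5 + 8.5 = 17.5.
Step 3: U_X = R1 - n1(n1+1)/2 = 17.5 - 4*5/2 = 17.5 - 10 = 7.5.
       U_Y = n1*n2 - U_X = 20 - 7.5 = 12.5.
Step 4: Ties are present, so use the tie-corrected normal approximation (with continuity correction) for the p-value.
Step 5: p-value = 0.622753; compare to alpha = 0.1. fail to reject H0.

U_X = 7.5, p = 0.622753, fail to reject H0 at alpha = 0.1.


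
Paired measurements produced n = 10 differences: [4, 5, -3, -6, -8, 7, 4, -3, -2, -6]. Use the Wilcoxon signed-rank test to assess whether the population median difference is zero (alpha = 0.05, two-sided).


Step 1: Drop any zero differences (none here) and take |d_i|.
|d| = [4, 5, 3, 6, 8, 7, 4, 3, 2, 6]
Step 2: Midrank |d_i| (ties get averaged ranks).
ranks: |4|->4.5, |5|->6, |3|->2.5, |6|->7.5, |8|->10, |7|->9, |4|->4.5, |3|->2.5, |2|->1, |6|->7.5
Step 3: Attach original signs; sum ranks with positive sign and with negative sign.
W+ = 4.5 + 6 + 9 + 4.5 = 24
W- = 2.5 + 7.5 + 10 + 2.5 + 1 + 7.5 = 31
(Check: W+ + W- = 55 should equal n(n+1)/2 = 55.)
Step 4: Test statistic W = min(W+, W-) = 24.
Step 5: Ties in |d|, so use the tie-corrected normal approximation.
        E[W] = n(n+1)/4 = 10*11/4 = 27.5.
        Tie groups: |d|=3 (t=2), |d|=4 (t=2), |d|=6 (t=2); sum(t^3 - t) = 18.
        Var[W] = n(n+1)(2n+1)/24 - sum(t^3-t)/48 = 2310/24 - 18/48 = 95.875.
        z = (W - E[W]) / sqrt(Var[W]) = (24 - 27.5) / 9.7916 = -0.3575.
        Two-sided p = 2*Phi(z) = 0.720755.
Step 6: alpha = 0.05. fail to reject H0.

W+ = 24, W- = 31, W = min = 24, p = 0.720755, fail to reject H0.


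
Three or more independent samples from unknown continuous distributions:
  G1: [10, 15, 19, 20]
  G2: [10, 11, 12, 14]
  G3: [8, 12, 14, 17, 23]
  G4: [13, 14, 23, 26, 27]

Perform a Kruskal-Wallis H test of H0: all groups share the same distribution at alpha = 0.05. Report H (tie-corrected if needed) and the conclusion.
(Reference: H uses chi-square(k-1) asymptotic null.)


Step 1: Combine all N = 18 observations and assign midranks.
sorted (value, group, rank): (8,G3,1), (10,G1,2.5), (10,G2,2.5), (11,G2,4), (12,G2,5.5), (12,G3,5.5), (13,G4,7), (14,G2,9), (14,G3,9), (14,G4,9), (15,G1,11), (17,G3,12), (19,G1,13), (20,G1,14), (23,G3,15.5), (23,G4,15.5), (26,G4,17), (27,G4,18)
Step 2: Sum ranks within each group.
R_1 = 40.5 (n_1 = 4)
R_2 = 21 (n_2 = 4)
R_3 = 43 (n_3 = 5)
R_4 = 66.5 (n_4 = 5)
Step 3: H = 12/(N(N+1)) * sum(R_i^2/n_i) - 3(N+1)
     = 12/(18*19) * (40.5^2/4 + 21^2/4 + 43^2/5 + 66.5^2/5) - 3*19
     = 0.035088 * 1774.56 - 57
     = 5.265351.
Step 4: Ties present; correction factor C = 1 - 42/(18^3 - 18) = 0.992776. Corrected H = 5.265351 / 0.992776 = 5.303664.
Step 5: Under H0, H ~ chi^2(3); p-value = 0.150865.
Step 6: alpha = 0.05. fail to reject H0.

H = 5.3037, df = 3, p = 0.150865, fail to reject H0.


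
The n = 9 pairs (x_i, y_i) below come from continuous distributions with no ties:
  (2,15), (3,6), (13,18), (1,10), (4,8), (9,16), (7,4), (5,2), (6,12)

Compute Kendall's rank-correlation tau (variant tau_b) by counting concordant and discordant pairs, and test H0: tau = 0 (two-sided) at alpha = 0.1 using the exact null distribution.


Step 1: Enumerate the 36 unordered pairs (i,j) with i<j and classify each by sign(x_j-x_i) * sign(y_j-y_i).
  (1,2):dx=+1,dy=-9->D; (1,3):dx=+11,dy=+3->C; (1,4):dx=-1,dy=-5->C; (1,5):dx=+2,dy=-7->D
  (1,6):dx=+7,dy=+1->C; (1,7):dx=+5,dy=-11->D; (1,8):dx=+3,dy=-13->D; (1,9):dx=+4,dy=-3->D
  (2,3):dx=+10,dy=+12->C; (2,4):dx=-2,dy=+4->D; (2,5):dx=+1,dy=+2->C; (2,6):dx=+6,dy=+10->C
  (2,7):dx=+4,dy=-2->D; (2,8):dx=+2,dy=-4->D; (2,9):dx=+3,dy=+6->C; (3,4):dx=-12,dy=-8->C
  (3,5):dx=-9,dy=-10->C; (3,6):dx=-4,dy=-2->C; (3,7):dx=-6,dy=-14->C; (3,8):dx=-8,dy=-16->C
  (3,9):dx=-7,dy=-6->C; (4,5):dx=+3,dy=-2->D; (4,6):dx=+8,dy=+6->C; (4,7):dx=+6,dy=-6->D
  (4,8):dx=+4,dy=-8->D; (4,9):dx=+5,dy=+2->C; (5,6):dx=+5,dy=+8->C; (5,7):dx=+3,dy=-4->D
  (5,8):dx=+1,dy=-6->D; (5,9):dx=+2,dy=+4->C; (6,7):dx=-2,dy=-12->C; (6,8):dx=-4,dy=-14->C
  (6,9):dx=-3,dy=-4->C; (7,8):dx=-2,dy=-2->C; (7,9):dx=-1,dy=+8->D; (8,9):dx=+1,dy=+10->C
Step 2: C = 22, D = 14, total pairs = 36.
Step 3: tau = (C - D)/(n(n-1)/2) = (22 - 14)/36 = 0.222222.
Step 4: Exact two-sided p-value (enumerate n! = 362880 permutations of y under H0): p = 0.476709.
Step 5: alpha = 0.1. fail to reject H0.

tau_b = 0.2222 (C=22, D=14), p = 0.476709, fail to reject H0.


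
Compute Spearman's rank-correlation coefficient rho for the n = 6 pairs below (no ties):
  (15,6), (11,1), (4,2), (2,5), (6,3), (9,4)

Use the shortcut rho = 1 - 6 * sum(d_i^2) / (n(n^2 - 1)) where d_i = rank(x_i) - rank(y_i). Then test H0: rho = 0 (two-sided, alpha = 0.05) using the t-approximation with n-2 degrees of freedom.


Step 1: Rank x and y separately (midranks; no ties here).
rank(x): 15->6, 11->5, 4->2, 2->1, 6->3, 9->4
rank(y): 6->6, 1->1, 2->2, 5->5, 3->3, 4->4
Step 2: d_i = R_x(i) - R_y(i); compute d_i^2.
  (6-6)^2=0, (5-1)^2=16, (2-2)^2=0, (1-5)^2=16, (3-3)^2=0, (4-4)^2=0
sum(d^2) = 32.
Step 3: rho = 1 - 6*32 / (6*(6^2 - 1)) = 1 - 192/210 = 0.085714.
Step 4: Under H0, t = rho * sqrt((n-2)/(1-rho^2)) = 0.1721 ~ t(4).
Step 5: Two-sided p-value from the t-distribution with 4 df = 0.871743.
Step 6: alpha = 0.05. fail to reject H0.

rho = 0.0857, p = 0.871743, fail to reject H0 at alpha = 0.05.


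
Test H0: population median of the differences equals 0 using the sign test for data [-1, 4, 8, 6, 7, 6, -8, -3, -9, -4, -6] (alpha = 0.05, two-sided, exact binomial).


Step 1: Discard zero differences. Original n = 11; n_eff = number of nonzero differences = 11.
Nonzero differences (with sign): -1, +4, +8, +6, +7, +6, -8, -3, -9, -4, -6
Step 2: Count signs: positive = 5, negative = 6.
Step 3: Under H0: P(positive) = 0.5, so the number of positives S ~ Bin(11, 0.5).
Step 4: Two-sided exact p-value = sum of Bin(11,0.5) probabilities at or below the observed probability = 1.000000.
Step 5: alpha = 0.05. fail to reject H0.

n_eff = 11, pos = 5, neg = 6, p = 1.000000, fail to reject H0.


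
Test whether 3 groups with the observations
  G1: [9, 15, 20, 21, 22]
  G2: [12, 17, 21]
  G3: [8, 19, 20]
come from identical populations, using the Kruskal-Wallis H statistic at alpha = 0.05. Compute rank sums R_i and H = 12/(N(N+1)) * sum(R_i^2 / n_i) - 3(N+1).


Step 1: Combine all N = 11 observations and assign midranks.
sorted (value, group, rank): (8,G3,1), (9,G1,2), (12,G2,3), (15,G1,4), (17,G2,5), (19,G3,6), (20,G1,7.5), (20,G3,7.5), (21,G1,9.5), (21,G2,9.5), (22,G1,11)
Step 2: Sum ranks within each group.
R_1 = 34 (n_1 = 5)
R_2 = 17.5 (n_2 = 3)
R_3 = 14.5 (n_3 = 3)
Step 3: H = 12/(N(N+1)) * sum(R_i^2/n_i) - 3(N+1)
     = 12/(11*12) * (34^2/5 + 17.5^2/3 + 14.5^2/3) - 3*12
     = 0.090909 * 403.367 - 36
     = 0.669697.
Step 4: Ties present; correction factor C = 1 - 12/(11^3 - 11) = 0.990909. Corrected H = 0.669697 / 0.990909 = 0.675841.
Step 5: Under H0, H ~ chi^2(2); p-value = 0.713252.
Step 6: alpha = 0.05. fail to reject H0.

H = 0.6758, df = 2, p = 0.713252, fail to reject H0.


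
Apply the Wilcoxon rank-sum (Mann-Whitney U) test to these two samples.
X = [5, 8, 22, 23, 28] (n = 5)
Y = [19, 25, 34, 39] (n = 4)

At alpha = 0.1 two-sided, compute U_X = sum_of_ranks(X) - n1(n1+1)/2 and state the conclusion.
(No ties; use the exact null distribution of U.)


Step 1: Combine and sort all 9 observations; assign midranks.
sorted (value, group): (5,X), (8,X), (19,Y), (22,X), (23,X), (25,Y), (28,X), (34,Y), (39,Y)
ranks: 5->1, 8->2, 19->3, 22->4, 23->5, 25->6, 28->7, 34->8, 39->9
Step 2: Rank sum for X: R1 = 1 + 2 + 4 + 5 + 7 = 19.
Step 3: U_X = R1 - n1(n1+1)/2 = 19 - 5*6/2 = 19 - 15 = 4.
       U_Y = n1*n2 - U_X = 20 - 4 = 16.
Step 4: No ties, so the exact null distribution of U (based on enumerating the C(9,5) = 126 equally likely rank assignments) gives the two-sided p-value.
Step 5: p-value = 0.190476; compare to alpha = 0.1. fail to reject H0.

U_X = 4, p = 0.190476, fail to reject H0 at alpha = 0.1.


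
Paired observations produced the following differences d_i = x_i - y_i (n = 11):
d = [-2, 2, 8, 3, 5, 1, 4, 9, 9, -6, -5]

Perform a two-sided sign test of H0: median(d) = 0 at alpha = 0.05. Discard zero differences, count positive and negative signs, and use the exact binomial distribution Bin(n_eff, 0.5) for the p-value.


Step 1: Discard zero differences. Original n = 11; n_eff = number of nonzero differences = 11.
Nonzero differences (with sign): -2, +2, +8, +3, +5, +1, +4, +9, +9, -6, -5
Step 2: Count signs: positive = 8, negative = 3.
Step 3: Under H0: P(positive) = 0.5, so the number of positives S ~ Bin(11, 0.5).
Step 4: Two-sided exact p-value = sum of Bin(11,0.5) probabilities at or below the observed probability = 0.226562.
Step 5: alpha = 0.05. fail to reject H0.

n_eff = 11, pos = 8, neg = 3, p = 0.226562, fail to reject H0.


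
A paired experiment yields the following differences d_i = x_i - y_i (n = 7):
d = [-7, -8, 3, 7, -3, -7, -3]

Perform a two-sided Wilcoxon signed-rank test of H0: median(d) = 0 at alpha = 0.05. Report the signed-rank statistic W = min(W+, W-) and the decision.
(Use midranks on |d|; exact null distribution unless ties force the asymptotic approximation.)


Step 1: Drop any zero differences (none here) and take |d_i|.
|d| = [7, 8, 3, 7, 3, 7, 3]
Step 2: Midrank |d_i| (ties get averaged ranks).
ranks: |7|->5, |8|->7, |3|->2, |7|->5, |3|->2, |7|->5, |3|->2
Step 3: Attach original signs; sum ranks with positive sign and with negative sign.
W+ = 2 + 5 = 7
W- = 5 + 7 + 2 + 5 + 2 = 21
(Check: W+ + W- = 28 should equal n(n+1)/2 = 28.)
Step 4: Test statistic W = min(W+, W-) = 7.
Step 5: Ties in |d|, so use the tie-corrected normal approximation.
        E[W] = n(n+1)/4 = 7*8/4 = 14.
        Tie groups: |d|=3 (t=3), |d|=7 (t=3); sum(t^3 - t) = 48.
        Var[W] = n(n+1)(2n+1)/24 - sum(t^3-t)/48 = 840/24 - 48/48 = 34.
        z = (W - E[W]) / sqrt(Var[W]) = (7 - 14) / 5.8310 = -1.2005.
        Two-sided p = 2*Phi(z) = 0.229949.
Step 6: alpha = 0.05. fail to reject H0.

W+ = 7, W- = 21, W = min = 7, p = 0.229949, fail to reject H0.


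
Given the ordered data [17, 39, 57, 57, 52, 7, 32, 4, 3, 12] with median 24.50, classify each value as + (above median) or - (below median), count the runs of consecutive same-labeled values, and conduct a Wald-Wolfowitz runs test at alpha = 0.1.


Step 1: Compute median = 24.50; label A = above, B = below.
Labels in order: BAAAABABBB  (n_A = 5, n_B = 5)
Step 2: Count runs R = 5.
Step 3: Under H0 (random ordering), E[R] = 2*n_A*n_B/(n_A+n_B) + 1 = 2*5*5/10 + 1 = 6.0000.
        Var[R] = 2*n_A*n_B*(2*n_A*n_B - n_A - n_B) / ((n_A+n_B)^2 * (n_A+n_B-1)) = 2000/900 = 2.2222.
        SD[R] = 1.4907.
Step 4: Continuity-corrected z = (R + 0.5 - E[R]) / SD[R] = (5 + 0.5 - 6.0000) / 1.4907 = -0.3354.
Step 5: Two-sided p-value via normal approximation = 2*(1 - Phi(|z|)) = 0.737316.
Step 6: alpha = 0.1. fail to reject H0.

R = 5, z = -0.3354, p = 0.737316, fail to reject H0.


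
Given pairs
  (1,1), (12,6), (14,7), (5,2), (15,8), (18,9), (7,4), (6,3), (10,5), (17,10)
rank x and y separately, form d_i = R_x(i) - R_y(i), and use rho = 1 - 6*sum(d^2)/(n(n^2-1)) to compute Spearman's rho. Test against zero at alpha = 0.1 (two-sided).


Step 1: Rank x and y separately (midranks; no ties here).
rank(x): 1->1, 12->6, 14->7, 5->2, 15->8, 18->10, 7->4, 6->3, 10->5, 17->9
rank(y): 1->1, 6->6, 7->7, 2->2, 8->8, 9->9, 4->4, 3->3, 5->5, 10->10
Step 2: d_i = R_x(i) - R_y(i); compute d_i^2.
  (1-1)^2=0, (6-6)^2=0, (7-7)^2=0, (2-2)^2=0, (8-8)^2=0, (10-9)^2=1, (4-4)^2=0, (3-3)^2=0, (5-5)^2=0, (9-10)^2=1
sum(d^2) = 2.
Step 3: rho = 1 - 6*2 / (10*(10^2 - 1)) = 1 - 12/990 = 0.987879.
Step 4: Under H0, t = rho * sqrt((n-2)/(1-rho^2)) = 18.0003 ~ t(8).
Step 5: Two-sided p-value from the t-distribution with 8 df = 0.000000.
Step 6: alpha = 0.1. reject H0.

rho = 0.9879, p = 0.000000, reject H0 at alpha = 0.1.


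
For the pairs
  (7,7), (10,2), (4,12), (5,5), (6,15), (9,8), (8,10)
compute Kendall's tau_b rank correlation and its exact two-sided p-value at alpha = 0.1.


Step 1: Enumerate the 21 unordered pairs (i,j) with i<j and classify each by sign(x_j-x_i) * sign(y_j-y_i).
  (1,2):dx=+3,dy=-5->D; (1,3):dx=-3,dy=+5->D; (1,4):dx=-2,dy=-2->C; (1,5):dx=-1,dy=+8->D
  (1,6):dx=+2,dy=+1->C; (1,7):dx=+1,dy=+3->C; (2,3):dx=-6,dy=+10->D; (2,4):dx=-5,dy=+3->D
  (2,5):dx=-4,dy=+13->D; (2,6):dx=-1,dy=+6->D; (2,7):dx=-2,dy=+8->D; (3,4):dx=+1,dy=-7->D
  (3,5):dx=+2,dy=+3->C; (3,6):dx=+5,dy=-4->D; (3,7):dx=+4,dy=-2->D; (4,5):dx=+1,dy=+10->C
  (4,6):dx=+4,dy=+3->C; (4,7):dx=+3,dy=+5->C; (5,6):dx=+3,dy=-7->D; (5,7):dx=+2,dy=-5->D
  (6,7):dx=-1,dy=+2->D
Step 2: C = 7, D = 14, total pairs = 21.
Step 3: tau = (C - D)/(n(n-1)/2) = (7 - 14)/21 = -0.333333.
Step 4: Exact two-sided p-value (enumerate n! = 5040 permutations of y under H0): p = 0.381349.
Step 5: alpha = 0.1. fail to reject H0.

tau_b = -0.3333 (C=7, D=14), p = 0.381349, fail to reject H0.


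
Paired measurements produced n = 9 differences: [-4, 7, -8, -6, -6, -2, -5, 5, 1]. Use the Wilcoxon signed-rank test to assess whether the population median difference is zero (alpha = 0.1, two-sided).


Step 1: Drop any zero differences (none here) and take |d_i|.
|d| = [4, 7, 8, 6, 6, 2, 5, 5, 1]
Step 2: Midrank |d_i| (ties get averaged ranks).
ranks: |4|->3, |7|->8, |8|->9, |6|->6.5, |6|->6.5, |2|->2, |5|->4.5, |5|->4.5, |1|->1
Step 3: Attach original signs; sum ranks with positive sign and with negative sign.
W+ = 8 + 4.5 + 1 = 13.5
W- = 3 + 9 + 6.5 + 6.5 + 2 + 4.5 = 31.5
(Check: W+ + W- = 45 should equal n(n+1)/2 = 45.)
Step 4: Test statistic W = min(W+, W-) = 13.5.
Step 5: Ties in |d|, so use the tie-corrected normal approximation.
        E[W] = n(n+1)/4 = 9*10/4 = 22.5.
        Tie groups: |d|=5 (t=2), |d|=6 (t=2); sum(t^3 - t) = 12.
        Var[W] = n(n+1)(2n+1)/24 - sum(t^3-t)/48 = 1710/24 - 12/48 = 71.
        z = (W - E[W]) / sqrt(Var[W]) = (13.5 - 22.5) / 8.4261 = -1.0681.
        Two-sided p = 2*Phi(z) = 0.285474.
Step 6: alpha = 0.1. fail to reject H0.

W+ = 13.5, W- = 31.5, W = min = 13.5, p = 0.285474, fail to reject H0.


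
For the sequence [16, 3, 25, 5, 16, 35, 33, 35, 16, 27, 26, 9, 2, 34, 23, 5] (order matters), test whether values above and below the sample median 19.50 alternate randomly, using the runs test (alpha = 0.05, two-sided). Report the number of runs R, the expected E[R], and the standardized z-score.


Step 1: Compute median = 19.50; label A = above, B = below.
Labels in order: BBABBAAABAABBAAB  (n_A = 8, n_B = 8)
Step 2: Count runs R = 9.
Step 3: Under H0 (random ordering), E[R] = 2*n_A*n_B/(n_A+n_B) + 1 = 2*8*8/16 + 1 = 9.0000.
        Var[R] = 2*n_A*n_B*(2*n_A*n_B - n_A - n_B) / ((n_A+n_B)^2 * (n_A+n_B-1)) = 14336/3840 = 3.7333.
        SD[R] = 1.9322.
Step 4: R = E[R], so z = 0 with no continuity correction.
Step 5: Two-sided p-value via normal approximation = 2*(1 - Phi(|z|)) = 1.000000.
Step 6: alpha = 0.05. fail to reject H0.

R = 9, z = 0.0000, p = 1.000000, fail to reject H0.


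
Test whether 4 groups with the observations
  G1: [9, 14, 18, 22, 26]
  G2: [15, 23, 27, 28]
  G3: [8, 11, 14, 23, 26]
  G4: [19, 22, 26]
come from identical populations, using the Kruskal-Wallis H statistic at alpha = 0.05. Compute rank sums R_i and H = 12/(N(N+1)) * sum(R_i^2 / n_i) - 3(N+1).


Step 1: Combine all N = 17 observations and assign midranks.
sorted (value, group, rank): (8,G3,1), (9,G1,2), (11,G3,3), (14,G1,4.5), (14,G3,4.5), (15,G2,6), (18,G1,7), (19,G4,8), (22,G1,9.5), (22,G4,9.5), (23,G2,11.5), (23,G3,11.5), (26,G1,14), (26,G3,14), (26,G4,14), (27,G2,16), (28,G2,17)
Step 2: Sum ranks within each group.
R_1 = 37 (n_1 = 5)
R_2 = 50.5 (n_2 = 4)
R_3 = 34 (n_3 = 5)
R_4 = 31.5 (n_4 = 3)
Step 3: H = 12/(N(N+1)) * sum(R_i^2/n_i) - 3(N+1)
     = 12/(17*18) * (37^2/5 + 50.5^2/4 + 34^2/5 + 31.5^2/3) - 3*18
     = 0.039216 * 1473.31 - 54
     = 3.776961.
Step 4: Ties present; correction factor C = 1 - 42/(17^3 - 17) = 0.991422. Corrected H = 3.776961 / 0.991422 = 3.809642.
Step 5: Under H0, H ~ chi^2(3); p-value = 0.282767.
Step 6: alpha = 0.05. fail to reject H0.

H = 3.8096, df = 3, p = 0.282767, fail to reject H0.


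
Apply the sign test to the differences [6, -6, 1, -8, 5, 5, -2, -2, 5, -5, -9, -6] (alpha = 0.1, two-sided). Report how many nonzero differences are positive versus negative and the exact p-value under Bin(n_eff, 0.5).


Step 1: Discard zero differences. Original n = 12; n_eff = number of nonzero differences = 12.
Nonzero differences (with sign): +6, -6, +1, -8, +5, +5, -2, -2, +5, -5, -9, -6
Step 2: Count signs: positive = 5, negative = 7.
Step 3: Under H0: P(positive) = 0.5, so the number of positives S ~ Bin(12, 0.5).
Step 4: Two-sided exact p-value = sum of Bin(12,0.5) probabilities at or below the observed probability = 0.774414.
Step 5: alpha = 0.1. fail to reject H0.

n_eff = 12, pos = 5, neg = 7, p = 0.774414, fail to reject H0.


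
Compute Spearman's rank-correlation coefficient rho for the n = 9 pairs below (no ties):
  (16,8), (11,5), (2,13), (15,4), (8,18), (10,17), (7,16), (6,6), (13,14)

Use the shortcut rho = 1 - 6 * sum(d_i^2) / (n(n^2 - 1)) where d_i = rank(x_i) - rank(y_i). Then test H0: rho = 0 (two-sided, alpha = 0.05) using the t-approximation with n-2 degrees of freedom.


Step 1: Rank x and y separately (midranks; no ties here).
rank(x): 16->9, 11->6, 2->1, 15->8, 8->4, 10->5, 7->3, 6->2, 13->7
rank(y): 8->4, 5->2, 13->5, 4->1, 18->9, 17->8, 16->7, 6->3, 14->6
Step 2: d_i = R_x(i) - R_y(i); compute d_i^2.
  (9-4)^2=25, (6-2)^2=16, (1-5)^2=16, (8-1)^2=49, (4-9)^2=25, (5-8)^2=9, (3-7)^2=16, (2-3)^2=1, (7-6)^2=1
sum(d^2) = 158.
Step 3: rho = 1 - 6*158 / (9*(9^2 - 1)) = 1 - 948/720 = -0.316667.
Step 4: Under H0, t = rho * sqrt((n-2)/(1-rho^2)) = -0.8833 ~ t(7).
Step 5: Two-sided p-value from the t-distribution with 7 df = 0.406397.
Step 6: alpha = 0.05. fail to reject H0.

rho = -0.3167, p = 0.406397, fail to reject H0 at alpha = 0.05.


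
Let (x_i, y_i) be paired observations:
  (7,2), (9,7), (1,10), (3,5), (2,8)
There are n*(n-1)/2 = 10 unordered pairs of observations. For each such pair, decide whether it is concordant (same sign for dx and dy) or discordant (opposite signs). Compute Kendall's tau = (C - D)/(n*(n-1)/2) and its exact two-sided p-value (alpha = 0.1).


Step 1: Enumerate the 10 unordered pairs (i,j) with i<j and classify each by sign(x_j-x_i) * sign(y_j-y_i).
  (1,2):dx=+2,dy=+5->C; (1,3):dx=-6,dy=+8->D; (1,4):dx=-4,dy=+3->D; (1,5):dx=-5,dy=+6->D
  (2,3):dx=-8,dy=+3->D; (2,4):dx=-6,dy=-2->C; (2,5):dx=-7,dy=+1->D; (3,4):dx=+2,dy=-5->D
  (3,5):dx=+1,dy=-2->D; (4,5):dx=-1,dy=+3->D
Step 2: C = 2, D = 8, total pairs = 10.
Step 3: tau = (C - D)/(n(n-1)/2) = (2 - 8)/10 = -0.600000.
Step 4: Exact two-sided p-value (enumerate n! = 120 permutations of y under H0): p = 0.233333.
Step 5: alpha = 0.1. fail to reject H0.

tau_b = -0.6000 (C=2, D=8), p = 0.233333, fail to reject H0.


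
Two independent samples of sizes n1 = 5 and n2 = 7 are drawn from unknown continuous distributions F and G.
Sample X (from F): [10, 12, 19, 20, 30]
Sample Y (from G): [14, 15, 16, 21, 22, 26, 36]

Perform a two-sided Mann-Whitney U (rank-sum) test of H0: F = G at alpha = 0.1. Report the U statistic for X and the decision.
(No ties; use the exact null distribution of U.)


Step 1: Combine and sort all 12 observations; assign midranks.
sorted (value, group): (10,X), (12,X), (14,Y), (15,Y), (16,Y), (19,X), (20,X), (21,Y), (22,Y), (26,Y), (30,X), (36,Y)
ranks: 10->1, 12->2, 14->3, 15->4, 16->5, 19->6, 20->7, 21->8, 22->9, 26->10, 30->11, 36->12
Step 2: Rank sum for X: R1 = 1 + 2 + 6 + 7 + 11 = 27.
Step 3: U_X = R1 - n1(n1+1)/2 = 27 - 5*6/2 = 27 - 15 = 12.
       U_Y = n1*n2 - U_X = 35 - 12 = 23.
Step 4: No ties, so the exact null distribution of U (based on enumerating the C(12,5) = 792 equally likely rank assignments) gives the two-sided p-value.
Step 5: p-value = 0.431818; compare to alpha = 0.1. fail to reject H0.

U_X = 12, p = 0.431818, fail to reject H0 at alpha = 0.1.


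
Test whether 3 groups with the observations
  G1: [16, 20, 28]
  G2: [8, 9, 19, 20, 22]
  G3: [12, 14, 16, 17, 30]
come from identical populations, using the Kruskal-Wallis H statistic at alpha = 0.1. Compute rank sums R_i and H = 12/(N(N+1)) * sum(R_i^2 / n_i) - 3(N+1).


Step 1: Combine all N = 13 observations and assign midranks.
sorted (value, group, rank): (8,G2,1), (9,G2,2), (12,G3,3), (14,G3,4), (16,G1,5.5), (16,G3,5.5), (17,G3,7), (19,G2,8), (20,G1,9.5), (20,G2,9.5), (22,G2,11), (28,G1,12), (30,G3,13)
Step 2: Sum ranks within each group.
R_1 = 27 (n_1 = 3)
R_2 = 31.5 (n_2 = 5)
R_3 = 32.5 (n_3 = 5)
Step 3: H = 12/(N(N+1)) * sum(R_i^2/n_i) - 3(N+1)
     = 12/(13*14) * (27^2/3 + 31.5^2/5 + 32.5^2/5) - 3*14
     = 0.065934 * 652.7 - 42
     = 1.035165.
Step 4: Ties present; correction factor C = 1 - 12/(13^3 - 13) = 0.994505. Corrected H = 1.035165 / 0.994505 = 1.040884.
Step 5: Under H0, H ~ chi^2(2); p-value = 0.594258.
Step 6: alpha = 0.1. fail to reject H0.

H = 1.0409, df = 2, p = 0.594258, fail to reject H0.


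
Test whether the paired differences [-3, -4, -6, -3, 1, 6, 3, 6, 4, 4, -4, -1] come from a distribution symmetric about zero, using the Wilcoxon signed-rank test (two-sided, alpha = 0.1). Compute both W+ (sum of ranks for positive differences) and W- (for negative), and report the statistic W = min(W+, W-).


Step 1: Drop any zero differences (none here) and take |d_i|.
|d| = [3, 4, 6, 3, 1, 6, 3, 6, 4, 4, 4, 1]
Step 2: Midrank |d_i| (ties get averaged ranks).
ranks: |3|->4, |4|->7.5, |6|->11, |3|->4, |1|->1.5, |6|->11, |3|->4, |6|->11, |4|->7.5, |4|->7.5, |4|->7.5, |1|->1.5
Step 3: Attach original signs; sum ranks with positive sign and with negative sign.
W+ = 1.5 + 11 + 4 + 11 + 7.5 + 7.5 = 42.5
W- = 4 + 7.5 + 11 + 4 + 7.5 + 1.5 = 35.5
(Check: W+ + W- = 78 should equal n(n+1)/2 = 78.)
Step 4: Test statistic W = min(W+, W-) = 35.5.
Step 5: Ties in |d|, so use the tie-corrected normal approximation.
        E[W] = n(n+1)/4 = 12*13/4 = 39.
        Tie groups: |d|=1 (t=2), |d|=3 (t=3), |d|=4 (t=4), |d|=6 (t=3); sum(t^3 - t) = 114.
        Var[W] = n(n+1)(2n+1)/24 - sum(t^3-t)/48 = 3900/24 - 114/48 = 160.125.
        z = (W - E[W]) / sqrt(Var[W]) = (35.5 - 39) / 12.6541 = -0.2766.
        Two-sided p = 2*Phi(z) = 0.782094.
Step 6: alpha = 0.1. fail to reject H0.

W+ = 42.5, W- = 35.5, W = min = 35.5, p = 0.782094, fail to reject H0.


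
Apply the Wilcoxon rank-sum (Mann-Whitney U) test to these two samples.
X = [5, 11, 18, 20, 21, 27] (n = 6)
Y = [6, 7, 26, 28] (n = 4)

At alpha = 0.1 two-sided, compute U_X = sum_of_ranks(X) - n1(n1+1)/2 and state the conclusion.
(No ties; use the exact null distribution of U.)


Step 1: Combine and sort all 10 observations; assign midranks.
sorted (value, group): (5,X), (6,Y), (7,Y), (11,X), (18,X), (20,X), (21,X), (26,Y), (27,X), (28,Y)
ranks: 5->1, 6->2, 7->3, 11->4, 18->5, 20->6, 21->7, 26->8, 27->9, 28->10
Step 2: Rank sum for X: R1 = 1 + 4 + 5 + 6 + 7 + 9 = 32.
Step 3: U_X = R1 - n1(n1+1)/2 = 32 - 6*7/2 = 32 - 21 = 11.
       U_Y = n1*n2 - U_X = 24 - 11 = 13.
Step 4: No ties, so the exact null distribution of U (based on enumerating the C(10,6) = 210 equally likely rank assignments) gives the two-sided p-value.
Step 5: p-value = 0.914286; compare to alpha = 0.1. fail to reject H0.

U_X = 11, p = 0.914286, fail to reject H0 at alpha = 0.1.


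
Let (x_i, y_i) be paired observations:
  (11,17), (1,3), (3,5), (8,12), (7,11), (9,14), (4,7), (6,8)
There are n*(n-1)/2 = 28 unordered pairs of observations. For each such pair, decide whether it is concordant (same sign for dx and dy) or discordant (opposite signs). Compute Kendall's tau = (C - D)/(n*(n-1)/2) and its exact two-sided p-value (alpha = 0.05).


Step 1: Enumerate the 28 unordered pairs (i,j) with i<j and classify each by sign(x_j-x_i) * sign(y_j-y_i).
  (1,2):dx=-10,dy=-14->C; (1,3):dx=-8,dy=-12->C; (1,4):dx=-3,dy=-5->C; (1,5):dx=-4,dy=-6->C
  (1,6):dx=-2,dy=-3->C; (1,7):dx=-7,dy=-10->C; (1,8):dx=-5,dy=-9->C; (2,3):dx=+2,dy=+2->C
  (2,4):dx=+7,dy=+9->C; (2,5):dx=+6,dy=+8->C; (2,6):dx=+8,dy=+11->C; (2,7):dx=+3,dy=+4->C
  (2,8):dx=+5,dy=+5->C; (3,4):dx=+5,dy=+7->C; (3,5):dx=+4,dy=+6->C; (3,6):dx=+6,dy=+9->C
  (3,7):dx=+1,dy=+2->C; (3,8):dx=+3,dy=+3->C; (4,5):dx=-1,dy=-1->C; (4,6):dx=+1,dy=+2->C
  (4,7):dx=-4,dy=-5->C; (4,8):dx=-2,dy=-4->C; (5,6):dx=+2,dy=+3->C; (5,7):dx=-3,dy=-4->C
  (5,8):dx=-1,dy=-3->C; (6,7):dx=-5,dy=-7->C; (6,8):dx=-3,dy=-6->C; (7,8):dx=+2,dy=+1->C
Step 2: C = 28, D = 0, total pairs = 28.
Step 3: tau = (C - D)/(n(n-1)/2) = (28 - 0)/28 = 1.000000.
Step 4: Exact two-sided p-value (enumerate n! = 40320 permutations of y under H0): p = 0.000050.
Step 5: alpha = 0.05. reject H0.

tau_b = 1.0000 (C=28, D=0), p = 0.000050, reject H0.


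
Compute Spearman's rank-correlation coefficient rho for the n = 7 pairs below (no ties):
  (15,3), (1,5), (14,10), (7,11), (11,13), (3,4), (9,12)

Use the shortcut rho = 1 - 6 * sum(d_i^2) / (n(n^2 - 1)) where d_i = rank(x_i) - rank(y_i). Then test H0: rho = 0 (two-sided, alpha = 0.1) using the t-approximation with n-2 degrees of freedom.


Step 1: Rank x and y separately (midranks; no ties here).
rank(x): 15->7, 1->1, 14->6, 7->3, 11->5, 3->2, 9->4
rank(y): 3->1, 5->3, 10->4, 11->5, 13->7, 4->2, 12->6
Step 2: d_i = R_x(i) - R_y(i); compute d_i^2.
  (7-1)^2=36, (1-3)^2=4, (6-4)^2=4, (3-5)^2=4, (5-7)^2=4, (2-2)^2=0, (4-6)^2=4
sum(d^2) = 56.
Step 3: rho = 1 - 6*56 / (7*(7^2 - 1)) = 1 - 336/336 = 0.000000.
Step 4: Under H0, t = rho * sqrt((n-2)/(1-rho^2)) = 0.0000 ~ t(5).
Step 5: Two-sided p-value from the t-distribution with 5 df = 1.000000.
Step 6: alpha = 0.1. fail to reject H0.

rho = 0.0000, p = 1.000000, fail to reject H0 at alpha = 0.1.


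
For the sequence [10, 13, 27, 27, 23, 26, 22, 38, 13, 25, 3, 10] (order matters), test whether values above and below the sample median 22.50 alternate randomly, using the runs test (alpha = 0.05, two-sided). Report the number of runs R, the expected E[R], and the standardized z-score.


Step 1: Compute median = 22.50; label A = above, B = below.
Labels in order: BBAAAABABABB  (n_A = 6, n_B = 6)
Step 2: Count runs R = 7.
Step 3: Under H0 (random ordering), E[R] = 2*n_A*n_B/(n_A+n_B) + 1 = 2*6*6/12 + 1 = 7.0000.
        Var[R] = 2*n_A*n_B*(2*n_A*n_B - n_A - n_B) / ((n_A+n_B)^2 * (n_A+n_B-1)) = 4320/1584 = 2.7273.
        SD[R] = 1.6514.
Step 4: R = E[R], so z = 0 with no continuity correction.
Step 5: Two-sided p-value via normal approximation = 2*(1 - Phi(|z|)) = 1.000000.
Step 6: alpha = 0.05. fail to reject H0.

R = 7, z = 0.0000, p = 1.000000, fail to reject H0.


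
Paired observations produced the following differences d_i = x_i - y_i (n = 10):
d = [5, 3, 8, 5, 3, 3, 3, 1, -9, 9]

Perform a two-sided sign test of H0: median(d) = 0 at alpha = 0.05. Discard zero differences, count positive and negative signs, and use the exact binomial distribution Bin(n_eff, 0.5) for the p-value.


Step 1: Discard zero differences. Original n = 10; n_eff = number of nonzero differences = 10.
Nonzero differences (with sign): +5, +3, +8, +5, +3, +3, +3, +1, -9, +9
Step 2: Count signs: positive = 9, negative = 1.
Step 3: Under H0: P(positive) = 0.5, so the number of positives S ~ Bin(10, 0.5).
Step 4: Two-sided exact p-value = sum of Bin(10,0.5) probabilities at or below the observed probability = 0.021484.
Step 5: alpha = 0.05. reject H0.

n_eff = 10, pos = 9, neg = 1, p = 0.021484, reject H0.


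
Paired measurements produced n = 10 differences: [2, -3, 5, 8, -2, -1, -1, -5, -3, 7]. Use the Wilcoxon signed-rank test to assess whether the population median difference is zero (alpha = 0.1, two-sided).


Step 1: Drop any zero differences (none here) and take |d_i|.
|d| = [2, 3, 5, 8, 2, 1, 1, 5, 3, 7]
Step 2: Midrank |d_i| (ties get averaged ranks).
ranks: |2|->3.5, |3|->5.5, |5|->7.5, |8|->10, |2|->3.5, |1|->1.5, |1|->1.5, |5|->7.5, |3|->5.5, |7|->9
Step 3: Attach original signs; sum ranks with positive sign and with negative sign.
W+ = 3.5 + 7.5 + 10 + 9 = 30
W- = 5.5 + 3.5 + 1.5 + 1.5 + 7.5 + 5.5 = 25
(Check: W+ + W- = 55 should equal n(n+1)/2 = 55.)
Step 4: Test statistic W = min(W+, W-) = 25.
Step 5: Ties in |d|, so use the tie-corrected normal approximation.
        E[W] = n(n+1)/4 = 10*11/4 = 27.5.
        Tie groups: |d|=1 (t=2), |d|=2 (t=2), |d|=3 (t=2), |d|=5 (t=2); sum(t^3 - t) = 24.
        Var[W] = n(n+1)(2n+1)/24 - sum(t^3-t)/48 = 2310/24 - 24/48 = 95.75.
        z = (W - E[W]) / sqrt(Var[W]) = (25 - 27.5) / 9.7852 = -0.2555.
        Two-sided p = 2*Phi(z) = 0.798346.
Step 6: alpha = 0.1. fail to reject H0.

W+ = 30, W- = 25, W = min = 25, p = 0.798346, fail to reject H0.


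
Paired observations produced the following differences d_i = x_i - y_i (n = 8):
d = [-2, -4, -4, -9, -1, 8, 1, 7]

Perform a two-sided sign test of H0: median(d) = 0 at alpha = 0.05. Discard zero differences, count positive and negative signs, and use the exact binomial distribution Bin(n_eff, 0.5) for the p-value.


Step 1: Discard zero differences. Original n = 8; n_eff = number of nonzero differences = 8.
Nonzero differences (with sign): -2, -4, -4, -9, -1, +8, +1, +7
Step 2: Count signs: positive = 3, negative = 5.
Step 3: Under H0: P(positive) = 0.5, so the number of positives S ~ Bin(8, 0.5).
Step 4: Two-sided exact p-value = sum of Bin(8,0.5) probabilities at or below the observed probability = 0.726562.
Step 5: alpha = 0.05. fail to reject H0.

n_eff = 8, pos = 3, neg = 5, p = 0.726562, fail to reject H0.


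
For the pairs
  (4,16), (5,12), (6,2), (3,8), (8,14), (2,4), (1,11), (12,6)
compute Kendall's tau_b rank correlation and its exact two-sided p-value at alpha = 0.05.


Step 1: Enumerate the 28 unordered pairs (i,j) with i<j and classify each by sign(x_j-x_i) * sign(y_j-y_i).
  (1,2):dx=+1,dy=-4->D; (1,3):dx=+2,dy=-14->D; (1,4):dx=-1,dy=-8->C; (1,5):dx=+4,dy=-2->D
  (1,6):dx=-2,dy=-12->C; (1,7):dx=-3,dy=-5->C; (1,8):dx=+8,dy=-10->D; (2,3):dx=+1,dy=-10->D
  (2,4):dx=-2,dy=-4->C; (2,5):dx=+3,dy=+2->C; (2,6):dx=-3,dy=-8->C; (2,7):dx=-4,dy=-1->C
  (2,8):dx=+7,dy=-6->D; (3,4):dx=-3,dy=+6->D; (3,5):dx=+2,dy=+12->C; (3,6):dx=-4,dy=+2->D
  (3,7):dx=-5,dy=+9->D; (3,8):dx=+6,dy=+4->C; (4,5):dx=+5,dy=+6->C; (4,6):dx=-1,dy=-4->C
  (4,7):dx=-2,dy=+3->D; (4,8):dx=+9,dy=-2->D; (5,6):dx=-6,dy=-10->C; (5,7):dx=-7,dy=-3->C
  (5,8):dx=+4,dy=-8->D; (6,7):dx=-1,dy=+7->D; (6,8):dx=+10,dy=+2->C; (7,8):dx=+11,dy=-5->D
Step 2: C = 14, D = 14, total pairs = 28.
Step 3: tau = (C - D)/(n(n-1)/2) = (14 - 14)/28 = 0.000000.
Step 4: Exact two-sided p-value (enumerate n! = 40320 permutations of y under H0): p = 1.000000.
Step 5: alpha = 0.05. fail to reject H0.

tau_b = 0.0000 (C=14, D=14), p = 1.000000, fail to reject H0.


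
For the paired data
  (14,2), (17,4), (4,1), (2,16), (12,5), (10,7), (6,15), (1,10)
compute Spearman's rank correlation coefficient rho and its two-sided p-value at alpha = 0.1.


Step 1: Rank x and y separately (midranks; no ties here).
rank(x): 14->7, 17->8, 4->3, 2->2, 12->6, 10->5, 6->4, 1->1
rank(y): 2->2, 4->3, 1->1, 16->8, 5->4, 7->5, 15->7, 10->6
Step 2: d_i = R_x(i) - R_y(i); compute d_i^2.
  (7-2)^2=25, (8-3)^2=25, (3-1)^2=4, (2-8)^2=36, (6-4)^2=4, (5-5)^2=0, (4-7)^2=9, (1-6)^2=25
sum(d^2) = 128.
Step 3: rho = 1 - 6*128 / (8*(8^2 - 1)) = 1 - 768/504 = -0.523810.
Step 4: Under H0, t = rho * sqrt((n-2)/(1-rho^2)) = -1.5062 ~ t(6).
Step 5: Two-sided p-value from the t-distribution with 6 df = 0.182721.
Step 6: alpha = 0.1. fail to reject H0.

rho = -0.5238, p = 0.182721, fail to reject H0 at alpha = 0.1.


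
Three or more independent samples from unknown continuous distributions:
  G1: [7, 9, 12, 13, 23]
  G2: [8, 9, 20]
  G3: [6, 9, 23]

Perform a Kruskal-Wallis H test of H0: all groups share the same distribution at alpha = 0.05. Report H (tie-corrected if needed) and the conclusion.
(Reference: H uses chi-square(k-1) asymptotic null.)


Step 1: Combine all N = 11 observations and assign midranks.
sorted (value, group, rank): (6,G3,1), (7,G1,2), (8,G2,3), (9,G1,5), (9,G2,5), (9,G3,5), (12,G1,7), (13,G1,8), (20,G2,9), (23,G1,10.5), (23,G3,10.5)
Step 2: Sum ranks within each group.
R_1 = 32.5 (n_1 = 5)
R_2 = 17 (n_2 = 3)
R_3 = 16.5 (n_3 = 3)
Step 3: H = 12/(N(N+1)) * sum(R_i^2/n_i) - 3(N+1)
     = 12/(11*12) * (32.5^2/5 + 17^2/3 + 16.5^2/3) - 3*12
     = 0.090909 * 398.333 - 36
     = 0.212121.
Step 4: Ties present; correction factor C = 1 - 30/(11^3 - 11) = 0.977273. Corrected H = 0.212121 / 0.977273 = 0.217054.
Step 5: Under H0, H ~ chi^2(2); p-value = 0.897155.
Step 6: alpha = 0.05. fail to reject H0.

H = 0.2171, df = 2, p = 0.897155, fail to reject H0.
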